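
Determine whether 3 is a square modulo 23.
By Euler's criterion: 3^{11} ≡ 1 (mod 23). Since this equals 1, 3 is a QR.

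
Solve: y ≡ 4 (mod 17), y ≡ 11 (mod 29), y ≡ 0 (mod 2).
M = 17 × 29 × 2 = 986. M₁ = 58, y₁ ≡ 5 (mod 17). M₂ = 34, y₂ ≡ 6 (mod 29). M₃ = 493, y₃ ≡ 1 (mod 2). y = 4×58×5 + 11×34×6 + 0×493×1 ≡ 446 (mod 986)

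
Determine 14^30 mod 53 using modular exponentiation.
By repeated squaring mod 53: 14^{1}≡14, 14^{2}≡37, 14^{4}≡44, 14^{8}≡28, 14^{16}≡42. Then 14^{30} = 14^{16+8+4+2} ≡ 42 × 28 × 44 × 37 ≡ 9 mod 53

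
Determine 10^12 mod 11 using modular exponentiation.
Using Fermat: 10^{10} ≡ 1 mod 11. 12 ≡ 2 mod 10. So 10^{12} ≡ 10^{2} ≡ 1 mod 11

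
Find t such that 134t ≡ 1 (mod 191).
Since 191 is prime, by Fermat 134^(-1) ≡ 134^{189} ≡ 67 (mod 191). Verify: 134 × 67 = 8978 ≡ 1 (mod 191)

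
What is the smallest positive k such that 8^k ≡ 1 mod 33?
Powers of 8 mod 33: 8^1≡8, 8^2≡31, 8^3≡17, 8^4≡4, 8^5≡32, 8^6≡25, 8^7≡2, 8^8≡16, 8^9≡29, 8^10≡1. Order = 10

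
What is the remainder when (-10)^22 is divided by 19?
Using Fermat: (-10)^{18} ≡ 1 mod 19. 22 ≡ 4 mod 18. So (-10)^{22} ≡ (-10)^{4} ≡ 6 mod 19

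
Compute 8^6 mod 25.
By repeated squaring (mod 25): 8^{1}≡8, 8^{2}≡14, 8^{4}≡21. Then 8^{6} = 8^{4+2} ≡ 21 × 14 ≡ 19 (mod 25)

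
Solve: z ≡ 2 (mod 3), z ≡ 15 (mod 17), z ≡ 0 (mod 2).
M = 3 × 17 × 2 = 102. M₁ = 34, y₁ ≡ 1 (mod 3). M₂ = 6, y₂ ≡ 3 (mod 17). M₃ = 51, y₃ ≡ 1 (mod 2). z = 2×34×1 + 15×6×3 + 0×51×1 ≡ 32 (mod 102)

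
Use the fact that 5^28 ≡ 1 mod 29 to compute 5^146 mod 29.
By Fermat: 5^{28} ≡ 1 mod 29. 146 ≡ 6 mod 28. So 5^{146} ≡ 5^{6} ≡ 23 mod 29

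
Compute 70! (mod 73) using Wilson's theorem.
(72)! = (70)! × (71) × (72) ≡ -1 (mod 73). So (70)! ≡ -1 × [(72)(71)]^(-1) ≡ 36 (mod 73)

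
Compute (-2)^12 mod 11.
Using Fermat: (-2)^{10} ≡ 1 mod 11. 12 ≡ 2 mod 10. So (-2)^{12} ≡ (-2)^{2} ≡ 4 mod 11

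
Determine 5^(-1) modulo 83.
Since 83 is prime, by Fermat 5^(-1) ≡ 5^{81} ≡ 50 mod 83. Verify: 5 × 50 = 250 ≡ 1 mod 83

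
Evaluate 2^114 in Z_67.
Using Fermat: 2^{66} ≡ 1 mod 67. 114 ≡ 48 mod 66. So 2^{114} ≡ 2^{48} ≡ 62 mod 67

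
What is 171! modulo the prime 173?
(172)! = (171)! × (172) ≡ -1 (mod 173). So (171)! ≡ -1 × (172)^(-1) ≡ (-1)×(-1) = 1 (mod 173)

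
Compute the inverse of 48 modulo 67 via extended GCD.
Extended GCD: 48(7) + 67(-5) = 1. So 48^(-1) ≡ 7 (mod 67). Verify: 48 × 7 = 336 ≡ 1 (mod 67)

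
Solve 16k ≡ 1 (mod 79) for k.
Since 79 is prime, by Fermat 16^(-1) ≡ 16^{77} ≡ 5 (mod 79). Verify: 16 × 5 = 80 ≡ 1 (mod 79)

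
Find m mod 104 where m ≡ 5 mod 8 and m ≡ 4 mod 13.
M = 8 × 13 = 104. M₁ = 13, y₁ ≡ 5 mod 8. M₂ = 8, y₂ ≡ 5 mod 13. m = 5×13×5 + 4×8×5 ≡ 69 mod 104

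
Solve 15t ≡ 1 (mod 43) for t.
Since 43 is prime, by Fermat 15^(-1) ≡ 15^{41} ≡ 23 (mod 43). Verify: 15 × 23 = 345 ≡ 1 (mod 43)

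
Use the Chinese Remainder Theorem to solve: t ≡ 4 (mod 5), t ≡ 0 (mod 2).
M = 5 × 2 = 10. M₁ = 2, y₁ ≡ 3 (mod 5). M₂ = 5, y₂ ≡ 1 (mod 2). t = 4×2×3 + 0×5×1 ≡ 4 (mod 10)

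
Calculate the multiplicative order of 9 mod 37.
Powers of 9 mod 37: 9^1≡9, 9^2≡7, 9^3≡26, 9^4≡12, 9^5≡34, 9^6≡10, 9^7≡16, 9^8≡33, 9^9≡1. So the order of 9 is 9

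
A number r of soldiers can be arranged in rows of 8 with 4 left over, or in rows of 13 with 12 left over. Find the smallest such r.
M = 8 × 13 = 104. M₁ = 13, y₁ ≡ 5 mod 8. M₂ = 8, y₂ ≡ 5 mod 13. r = 4×13×5 + 12×8×5 ≡ 12 mod 104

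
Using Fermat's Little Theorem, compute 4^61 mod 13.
By Fermat: 4^{12} ≡ 1 (mod 13). 61 = 5×12 + 1. So 4^{61} ≡ 4^{1} ≡ 4 (mod 13)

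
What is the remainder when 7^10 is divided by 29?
By repeated squaring mod 29: 7^{1}≡7, 7^{2}≡20, 7^{4}≡23, 7^{8}≡7. Then 7^{10} = 7^{8+2} ≡ 7 × 20 ≡ 24 mod 29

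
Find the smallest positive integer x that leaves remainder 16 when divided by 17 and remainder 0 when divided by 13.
M = 17 × 13 = 221. M₁ = 13, y₁ ≡ 4 mod 17. M₂ = 17, y₂ ≡ 10 mod 13. x = 16×13×4 + 0×17×10 ≡ 169 mod 221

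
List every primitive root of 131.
There are φ(130) = 48 primitive roots mod 131: {2, 6, 8, 10, 14, 17, 22, 23, 26, 29, 30, 31, 37, 40, 50, 54, 56, 57, 66, 67, 72, 76, 82, 83, 85, 87, 88, 90, 93, 95, 96, 97, 98, 103, 104, 106, 110, 111, 115, 116, 118, 119, 120, 122, 124, 126, 127, 128}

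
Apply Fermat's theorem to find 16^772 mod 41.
By Fermat: 16^{40} ≡ 1 mod 41. 772 ≡ 12 mod 40. So 16^{772} ≡ 16^{12} ≡ 10 mod 41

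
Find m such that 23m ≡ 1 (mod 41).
Since 41 is prime, by Fermat 23^(-1) ≡ 23^{39} ≡ 25 (mod 41). Verify: 23 × 25 = 575 ≡ 1 (mod 41)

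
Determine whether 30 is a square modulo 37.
By Euler's criterion: 30^{18} ≡ 1 (mod 37). Since this equals 1, 30 is a QR.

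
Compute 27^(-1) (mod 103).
Since 103 is prime, by Fermat 27^(-1) ≡ 27^{101} ≡ 42 (mod 103). Verify: 27 × 42 = 1134 ≡ 1 (mod 103)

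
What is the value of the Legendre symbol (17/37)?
(17/37) = 17^{18} mod 37 = -1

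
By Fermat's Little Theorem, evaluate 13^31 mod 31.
By Fermat: 13^{30} ≡ 1 mod 31. So 13^{31} = 13^{30} · 13^{1} ≡ 13^{1} ≡ 13 mod 31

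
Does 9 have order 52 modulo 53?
9^{26} ≡ 1 mod 53 and 26 < 52, so ord_53(9) = 26 ≠ 52 and 9 is not a primitive root.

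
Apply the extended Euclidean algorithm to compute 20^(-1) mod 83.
Extended GCD: 20(-29) + 83(7) = 1. So 20^(-1) ≡ -29 ≡ 54 (mod 83). Verify: 20 × 54 = 1080 ≡ 1 (mod 83)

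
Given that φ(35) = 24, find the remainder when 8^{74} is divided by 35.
By Euler: 8^{24} ≡ 1 mod 35 since gcd(8, 35) = 1. 74 = 3×24 + 2. So 8^{74} ≡ 8^{2} ≡ 29 mod 35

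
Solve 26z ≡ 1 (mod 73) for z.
Since 73 is prime, by Fermat 26^(-1) ≡ 26^{71} ≡ 59 (mod 73). Verify: 26 × 59 = 1534 ≡ 1 (mod 73)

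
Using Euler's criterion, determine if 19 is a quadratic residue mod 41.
By Euler's criterion: 19^{20} ≡ 40 mod 41. Since this equals -1 (≡ 40), 19 is not a QR.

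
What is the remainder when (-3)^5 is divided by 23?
By repeated squaring (mod 23): (-3)^{1}≡20, (-3)^{2}≡9, (-3)^{4}≡12. Then (-3)^{5} = (-3)^{4+1} ≡ 12 × 20 ≡ 10 (mod 23)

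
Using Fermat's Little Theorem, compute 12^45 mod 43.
By Fermat: 12^{42} ≡ 1 mod 43. So 12^{45} = 12^{42} · 12^{3} ≡ 12^{3} ≡ 8 mod 43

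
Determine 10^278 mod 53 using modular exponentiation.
Using Fermat: 10^{52} ≡ 1 mod 53. 278 ≡ 18 mod 52. So 10^{278} ≡ 10^{18} ≡ 42 mod 53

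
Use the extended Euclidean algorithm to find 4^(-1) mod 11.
Extended GCD: 4(3) + 11(-1) = 1. So 4^(-1) ≡ 3 (mod 11). Verify: 4 × 3 = 12 ≡ 1 (mod 11)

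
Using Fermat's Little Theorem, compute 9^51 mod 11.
By Fermat: 9^{10} ≡ 1 (mod 11). 51 = 5×10 + 1. So 9^{51} ≡ 9^{1} ≡ 9 (mod 11)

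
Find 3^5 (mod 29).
By repeated squaring (mod 29): 3^{1}≡3, 3^{2}≡9, 3^{4}≡23. Then 3^{5} = 3^{4+1} ≡ 23 × 3 ≡ 11 (mod 29)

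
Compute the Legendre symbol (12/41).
(12/41) = 12^{20} mod 41 = -1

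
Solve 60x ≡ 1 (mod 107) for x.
Since 107 is prime, by Fermat 60^(-1) ≡ 60^{105} ≡ 66 (mod 107). Verify: 60 × 66 = 3960 ≡ 1 (mod 107)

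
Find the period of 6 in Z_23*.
Powers of 6 mod 23: 6^1≡6, 6^2≡13, 6^3≡9, 6^4≡8, 6^5≡2, 6^6≡12, 6^7≡3, 6^8≡18, 6^9≡16, 6^10≡4, 6^11≡1. Order = 11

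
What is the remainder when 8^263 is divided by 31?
Using Fermat: 8^{30} ≡ 1 mod 31. 263 ≡ 23 mod 30. So 8^{263} ≡ 8^{23} ≡ 16 mod 31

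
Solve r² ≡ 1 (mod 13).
The square roots of 1 mod 13 are 1 and 12. Verify: 1² = 1 ≡ 1 (mod 13)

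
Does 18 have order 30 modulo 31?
18^{15} ≡ 1 mod 31 and 15 < 30, so ord_31(18) = 15 ≠ 30 and 18 is not a primitive root.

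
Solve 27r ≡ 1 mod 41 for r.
Since 41 is prime, by Fermat 27^(-1) ≡ 27^{39} ≡ 38 mod 41. Verify: 27 × 38 = 1026 ≡ 1 mod 41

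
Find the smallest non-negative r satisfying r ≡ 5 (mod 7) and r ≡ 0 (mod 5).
M = 7 × 5 = 35. M₁ = 5, y₁ ≡ 3 (mod 7). M₂ = 7, y₂ ≡ 3 (mod 5). r = 5×5×3 + 0×7×3 ≡ 5 (mod 35)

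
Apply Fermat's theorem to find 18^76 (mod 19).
By Fermat: 18^{18} ≡ 1 (mod 19). 76 = 4×18 + 4. So 18^{76} ≡ 18^{4} ≡ 1 (mod 19)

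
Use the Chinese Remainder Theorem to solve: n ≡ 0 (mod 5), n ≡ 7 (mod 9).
M = 5 × 9 = 45. M₁ = 9, y₁ ≡ 4 (mod 5). M₂ = 5, y₂ ≡ 2 (mod 9). n = 0×9×4 + 7×5×2 ≡ 25 (mod 45)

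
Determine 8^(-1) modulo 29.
Since 29 is prime, by Fermat 8^(-1) ≡ 8^{27} ≡ 11 (mod 29). Verify: 8 × 11 = 88 ≡ 1 (mod 29)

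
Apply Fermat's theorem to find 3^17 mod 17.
By Fermat: 3^{16} ≡ 1 mod 17. So 3^{17} = 3^{16} · 3^{1} ≡ 3^{1} ≡ 3 mod 17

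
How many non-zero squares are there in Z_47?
Exactly half the non-zero residues mod a prime are QRs: (47-1)/2 = 23.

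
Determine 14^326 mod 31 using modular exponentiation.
Using Fermat: 14^{30} ≡ 1 (mod 31). 326 ≡ 26 (mod 30). So 14^{326} ≡ 14^{26} ≡ 9 (mod 31)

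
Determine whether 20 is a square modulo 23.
By Euler's criterion: 20^{11} ≡ 22 mod 23. Since this equals -1 (≡ 22), 20 is not a QR.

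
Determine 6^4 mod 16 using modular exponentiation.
6^{4} = 1296 ≡ 0 mod 16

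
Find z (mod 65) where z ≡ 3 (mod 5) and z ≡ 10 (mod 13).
M = 5 × 13 = 65. M₁ = 13, y₁ ≡ 2 (mod 5). M₂ = 5, y₂ ≡ 8 (mod 13). z = 3×13×2 + 10×5×8 ≡ 23 (mod 65)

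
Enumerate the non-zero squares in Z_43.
Quadratic residues modulo 43: {1, 4, 6, 9, 10, 11, 13, 14, 15, 16, 17, 21, 23, 24, 25, 31, 35, 36, 38, 40, 41}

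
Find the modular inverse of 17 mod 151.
Since 151 is prime, by Fermat 17^(-1) ≡ 17^{149} ≡ 80 (mod 151). Verify: 17 × 80 = 1360 ≡ 1 (mod 151)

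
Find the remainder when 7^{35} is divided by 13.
By Fermat: 7^{12} ≡ 1 (mod 13). 35 = 2×12 + 11. So 7^{35} ≡ 7^{11} ≡ 2 (mod 13)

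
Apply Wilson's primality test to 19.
(18)! mod 19 = 18. Since 18 ≡ -1 (mod 19), 19 is prime.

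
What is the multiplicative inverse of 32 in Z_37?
Since 37 is prime, by Fermat 32^(-1) ≡ 32^{35} ≡ 22 mod 37. Verify: 32 × 22 = 704 ≡ 1 mod 37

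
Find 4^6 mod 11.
By repeated squaring mod 11: 4^{1}≡4, 4^{2}≡5, 4^{4}≡3. Then 4^{6} = 4^{4+2} ≡ 3 × 5 ≡ 4 mod 11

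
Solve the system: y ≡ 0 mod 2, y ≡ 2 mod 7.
M = 2 × 7 = 14. M₁ = 7, y₁ ≡ 1 mod 2. M₂ = 2, y₂ ≡ 4 mod 7. y = 0×7×1 + 2×2×4 ≡ 2 mod 14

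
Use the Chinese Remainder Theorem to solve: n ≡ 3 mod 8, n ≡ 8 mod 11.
M = 8 × 11 = 88. M₁ = 11, y₁ ≡ 3 mod 8. M₂ = 8, y₂ ≡ 7 mod 11. n = 3×11×3 + 8×8×7 ≡ 19 mod 88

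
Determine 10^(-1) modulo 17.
Since 17 is prime, by Fermat 10^(-1) ≡ 10^{15} ≡ 12 mod 17. Verify: 10 × 12 = 120 ≡ 1 mod 17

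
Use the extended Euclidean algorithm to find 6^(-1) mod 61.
Extended GCD: 6(-10) + 61(1) = 1. So 6^(-1) ≡ -10 ≡ 51 mod 61. Verify: 6 × 51 = 306 ≡ 1 mod 61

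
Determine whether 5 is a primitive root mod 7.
ord_7(5) divides 6. For each prime q|6: 5^{3}≡6, 5^{2}≡4, none ≡ 1. So 5 has order 6 and is a primitive root mod 7.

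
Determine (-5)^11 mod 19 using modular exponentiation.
By repeated squaring mod 19: (-5)^{1}≡14, (-5)^{2}≡6, (-5)^{4}≡17, (-5)^{8}≡4. Then (-5)^{11} = (-5)^{8+2+1} ≡ 4 × 6 × 14 ≡ 13 mod 19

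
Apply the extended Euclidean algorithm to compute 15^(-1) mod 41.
Extended GCD: 15(11) + 41(-4) = 1. So 15^(-1) ≡ 11 (mod 41). Verify: 15 × 11 = 165 ≡ 1 (mod 41)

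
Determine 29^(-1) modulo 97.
Since 97 is prime, by Fermat 29^(-1) ≡ 29^{95} ≡ 87 (mod 97). Verify: 29 × 87 = 2523 ≡ 1 (mod 97)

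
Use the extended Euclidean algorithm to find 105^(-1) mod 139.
Extended GCD: 105(-45) + 139(34) = 1. So 105^(-1) ≡ -45 ≡ 94 mod 139. Verify: 105 × 94 = 9870 ≡ 1 mod 139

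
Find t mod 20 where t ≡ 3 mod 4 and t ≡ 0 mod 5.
M = 4 × 5 = 20. M₁ = 5, y₁ ≡ 1 mod 4. M₂ = 4, y₂ ≡ 4 mod 5. t = 3×5×1 + 0×4×4 ≡ 15 mod 20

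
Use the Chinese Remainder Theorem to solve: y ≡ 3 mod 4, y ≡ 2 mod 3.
M = 4 × 3 = 12. M₁ = 3, y₁ ≡ 3 mod 4. M₂ = 4, y₂ ≡ 1 mod 3. y = 3×3×3 + 2×4×1 ≡ 11 mod 12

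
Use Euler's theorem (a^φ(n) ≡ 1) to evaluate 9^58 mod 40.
By Euler: 9^{16} ≡ 1 (mod 40) since gcd(9, 40) = 1. 58 = 3×16 + 10. So 9^{58} ≡ 9^{10} ≡ 1 (mod 40)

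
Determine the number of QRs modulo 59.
Exactly half the non-zero residues mod a prime are QRs: (59-1)/2 = 29.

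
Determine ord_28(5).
Powers of 5 mod 28: 5^1≡5, 5^2≡25, 5^3≡13, 5^4≡9, 5^5≡17, 5^6≡1. Order = 6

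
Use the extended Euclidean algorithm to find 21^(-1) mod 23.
Extended GCD: 21(11) + 23(-10) = 1. So 21^(-1) ≡ 11 (mod 23). Verify: 21 × 11 = 231 ≡ 1 (mod 23)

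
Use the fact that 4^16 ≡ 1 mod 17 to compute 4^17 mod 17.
By Fermat: 4^{16} ≡ 1 mod 17. So 4^{17} = 4^{16} · 4^{1} ≡ 4^{1} ≡ 4 mod 17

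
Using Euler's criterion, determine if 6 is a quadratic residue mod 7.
By Euler's criterion: 6^{3} ≡ 6 mod 7. Since this equals -1 (≡ 6), 6 is not a QR.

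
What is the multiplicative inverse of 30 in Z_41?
Since 41 is prime, by Fermat 30^(-1) ≡ 30^{39} ≡ 26 mod 41. Verify: 30 × 26 = 780 ≡ 1 mod 41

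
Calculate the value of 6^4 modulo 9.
6^{4} = 1296 ≡ 0 mod 9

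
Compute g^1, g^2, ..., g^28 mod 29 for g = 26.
26^1, 26^2, ..., 26^{28} mod 29: [26, 9, 2, 23, 18, 4, 17, 7, 8, 5, 14, 16, 10, 28, 3, 20, 27, 6, 11, 25, 12, 22, 21, 24, 15, 13, 19, 1]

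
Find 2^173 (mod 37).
Using Fermat: 2^{36} ≡ 1 (mod 37). 173 ≡ 29 (mod 36). So 2^{173} ≡ 2^{29} ≡ 24 (mod 37)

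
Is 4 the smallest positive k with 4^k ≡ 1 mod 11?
Powers of 4 mod 11: 4^1≡4, 4^2≡5, 4^3≡9, 4^4≡3, 4^5≡1. 4^4≡3≢1, so ord ≠ 4. No, the actual order is 5.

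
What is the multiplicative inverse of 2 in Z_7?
Since 7 is prime, by Fermat 2^(-1) ≡ 2^{5} ≡ 4 (mod 7). Verify: 2 × 4 = 8 ≡ 1 (mod 7)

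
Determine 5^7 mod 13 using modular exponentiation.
By repeated squaring mod 13: 5^{1}≡5, 5^{2}≡12, 5^{4}≡1. Then 5^{7} = 5^{4+2+1} ≡ 1 × 12 × 5 ≡ 8 mod 13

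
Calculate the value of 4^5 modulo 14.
By repeated squaring (mod 14): 4^{1}≡4, 4^{2}≡2, 4^{4}≡4. Then 4^{5} = 4^{4+1} ≡ 4 × 4 ≡ 2 (mod 14)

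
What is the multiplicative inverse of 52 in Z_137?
Since 137 is prime, by Fermat 52^(-1) ≡ 52^{135} ≡ 29 (mod 137). Verify: 52 × 29 = 1508 ≡ 1 (mod 137)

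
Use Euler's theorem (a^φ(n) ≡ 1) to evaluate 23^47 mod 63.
By Euler: 23^{36} ≡ 1 (mod 63) since gcd(23, 63) = 1. 47 = 1×36 + 11. So 23^{47} ≡ 23^{11} ≡ 11 (mod 63)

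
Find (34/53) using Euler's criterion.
(34/53) = 34^{26} mod 53 = -1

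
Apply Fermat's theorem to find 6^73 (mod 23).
By Fermat: 6^{22} ≡ 1 (mod 23). 73 = 3×22 + 7. So 6^{73} ≡ 6^{7} ≡ 3 (mod 23)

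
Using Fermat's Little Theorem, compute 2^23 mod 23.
By Fermat: 2^{22} ≡ 1 (mod 23). So 2^{23} = 2^{22} · 2^{1} ≡ 2^{1} ≡ 2 (mod 23)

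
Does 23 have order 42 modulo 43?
23^{21} ≡ 1 (mod 43) and 21 < 42, so ord_43(23) = 21 ≠ 42 and 23 is not a primitive root.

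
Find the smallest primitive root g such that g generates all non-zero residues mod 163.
g = 2. For each prime q|162: 2^{81}≡162, 2^{54}≡104, none ≡ 1, so ord_163(2) = 162 and 2 is a primitive root.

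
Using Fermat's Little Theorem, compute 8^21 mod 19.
By Fermat: 8^{18} ≡ 1 mod 19. So 8^{21} = 8^{18} · 8^{3} ≡ 8^{3} ≡ 18 mod 19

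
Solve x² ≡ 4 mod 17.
The square roots of 4 mod 17 are 2 and 15. Verify: 2² = 4 ≡ 4 mod 17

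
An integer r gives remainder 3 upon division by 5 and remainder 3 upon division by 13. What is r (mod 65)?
M = 5 × 13 = 65. M₁ = 13, y₁ ≡ 2 (mod 5). M₂ = 5, y₂ ≡ 8 (mod 13). r = 3×13×2 + 3×5×8 ≡ 3 (mod 65)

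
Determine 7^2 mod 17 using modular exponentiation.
7^{2} = 49 ≡ 15 mod 17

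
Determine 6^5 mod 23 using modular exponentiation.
By repeated squaring (mod 23): 6^{1}≡6, 6^{2}≡13, 6^{4}≡8. Then 6^{5} = 6^{4+1} ≡ 8 × 6 ≡ 2 (mod 23)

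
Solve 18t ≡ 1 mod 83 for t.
Since 83 is prime, by Fermat 18^(-1) ≡ 18^{81} ≡ 60 mod 83. Verify: 18 × 60 = 1080 ≡ 1 mod 83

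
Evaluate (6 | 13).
(6/13) = 6^{6} mod 13 = -1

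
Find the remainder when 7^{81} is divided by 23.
By Fermat: 7^{22} ≡ 1 mod 23. 81 = 3×22 + 15. So 7^{81} ≡ 7^{15} ≡ 14 mod 23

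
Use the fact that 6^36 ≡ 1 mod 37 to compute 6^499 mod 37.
By Fermat: 6^{36} ≡ 1 mod 37. 499 ≡ 31 mod 36. So 6^{499} ≡ 6^{31} ≡ 31 mod 37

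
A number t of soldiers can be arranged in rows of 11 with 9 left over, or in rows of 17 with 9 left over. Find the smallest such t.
M = 11 × 17 = 187. M₁ = 17, y₁ ≡ 2 mod 11. M₂ = 11, y₂ ≡ 14 mod 17. t = 9×17×2 + 9×11×14 ≡ 9 mod 187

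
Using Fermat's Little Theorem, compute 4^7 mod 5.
By Fermat: 4^{4} ≡ 1 (mod 5). So 4^{7} = 4^{4} · 4^{3} ≡ 4^{3} ≡ 4 (mod 5)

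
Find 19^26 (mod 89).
By repeated squaring (mod 89): 19^{1}≡19, 19^{2}≡5, 19^{4}≡25, 19^{8}≡2, 19^{16}≡4. Then 19^{26} = 19^{16+8+2} ≡ 4 × 2 × 5 ≡ 40 (mod 89)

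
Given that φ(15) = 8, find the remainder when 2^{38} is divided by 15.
By Euler: 2^{8} ≡ 1 mod 15 since gcd(2, 15) = 1. 38 = 4×8 + 6. So 2^{38} ≡ 2^{6} ≡ 4 mod 15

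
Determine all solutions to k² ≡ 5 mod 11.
The square roots of 5 mod 11 are 4 and 7. Verify: 4² = 16 ≡ 5 mod 11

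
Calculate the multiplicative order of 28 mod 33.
Powers of 28 mod 33: 28^1≡28, 28^2≡25, 28^3≡7, 28^4≡31, 28^5≡10, 28^6≡16, 28^7≡19, 28^8≡4, 28^9≡13, 28^10≡1. ord_33(28) = 10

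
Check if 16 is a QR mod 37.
By Euler's criterion: 16^{18} ≡ 1 mod 37. Since this equals 1, 16 is a QR.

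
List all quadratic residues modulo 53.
QRs mod 53: {1, 4, 6, 7, 9, 10, 11, 13, 15, 16, 17, 24, 25, 28, 29, 36, 37, 38, 40, 42, 43, 44, 46, 47, 49, 52}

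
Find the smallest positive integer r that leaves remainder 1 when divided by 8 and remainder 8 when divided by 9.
M = 8 × 9 = 72. M₁ = 9, y₁ ≡ 1 mod 8. M₂ = 8, y₂ ≡ 8 mod 9. r = 1×9×1 + 8×8×8 ≡ 17 mod 72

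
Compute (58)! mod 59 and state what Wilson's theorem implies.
(58)! mod 59 = 58. Since this equals -1 mod 59, Wilson confirms 59 is prime.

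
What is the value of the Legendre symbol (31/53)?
(31/53) = 31^{26} mod 53 = -1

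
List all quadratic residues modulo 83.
QRs mod 83: {1, 3, 4, 7, 9, 10, 11, 12, 16, 17, 21, 23, 25, 26, 27, 28, 29, 30, 31, 33, 36, 37, 38, 40, 41, 44, 48, 49, 51, 59, 61, 63, 64, 65, 68, 69, 70, 75, 77, 78, 81}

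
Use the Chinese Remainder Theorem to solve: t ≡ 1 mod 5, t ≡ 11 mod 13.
M = 5 × 13 = 65. M₁ = 13, y₁ ≡ 2 mod 5. M₂ = 5, y₂ ≡ 8 mod 13. t = 1×13×2 + 11×5×8 ≡ 11 mod 65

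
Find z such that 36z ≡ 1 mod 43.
Since 43 is prime, by Fermat 36^(-1) ≡ 36^{41} ≡ 6 mod 43. Verify: 36 × 6 = 216 ≡ 1 mod 43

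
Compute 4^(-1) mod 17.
Since 17 is prime, by Fermat 4^(-1) ≡ 4^{15} ≡ 13 mod 17. Verify: 4 × 13 = 52 ≡ 1 mod 17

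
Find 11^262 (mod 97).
Using Fermat: 11^{96} ≡ 1 (mod 97). 262 ≡ 70 (mod 96). So 11^{262} ≡ 11^{70} ≡ 4 (mod 97)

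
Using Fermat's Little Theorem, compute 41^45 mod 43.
By Fermat: 41^{42} ≡ 1 (mod 43). So 41^{45} = 41^{42} · 41^{3} ≡ 41^{3} ≡ 35 (mod 43)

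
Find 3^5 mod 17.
By repeated squaring mod 17: 3^{1}≡3, 3^{2}≡9, 3^{4}≡13. Then 3^{5} = 3^{4+1} ≡ 13 × 3 ≡ 5 mod 17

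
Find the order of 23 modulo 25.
Powers of 23 mod 25: 23^1≡23, 23^2≡4, 23^3≡17, 23^4≡16, 23^5≡18, 23^6≡14, 23^7≡22, 23^8≡6, 23^9≡13, 23^10≡24, 23^11≡2, 23^12≡21, 23^13≡8, 23^14≡9, 23^15≡7, 23^16≡11, 23^17≡3, 23^18≡19, 23^19≡12, 23^20≡1. Order = 20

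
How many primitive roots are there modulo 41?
Number of primitive roots mod 41 = φ(p-1) = φ(40) = 16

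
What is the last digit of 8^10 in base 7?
Using Fermat: 8^{6} ≡ 1 (mod 7). 10 ≡ 4 (mod 6). So 8^{10} ≡ 8^{4} ≡ 1 (mod 7)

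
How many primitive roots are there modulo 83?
Number of primitive roots mod 83 = φ(p-1) = φ(82) = 40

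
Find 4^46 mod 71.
By repeated squaring mod 71: 4^{1}≡4, 4^{2}≡16, 4^{4}≡43, 4^{8}≡3, 4^{16}≡9, 4^{32}≡10. Then 4^{46} = 4^{32+8+4+2} ≡ 10 × 3 × 43 × 16 ≡ 50 mod 71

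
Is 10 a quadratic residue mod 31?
By Euler's criterion: 10^{15} ≡ 1 (mod 31). Since this equals 1, 10 is a QR.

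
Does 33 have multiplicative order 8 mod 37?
Powers of 33 mod 37: 33^1≡33, 33^2≡16, 33^3≡10, 33^4≡34, 33^5≡12, 33^6≡26, 33^7≡7, 33^8≡9, 33^9≡1. 33^8≡9≢1, so ord ≠ 8. No, the actual order is 9.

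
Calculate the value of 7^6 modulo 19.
By repeated squaring mod 19: 7^{1}≡7, 7^{2}≡11, 7^{4}≡7. Then 7^{6} = 7^{4+2} ≡ 7 × 11 ≡ 1 mod 19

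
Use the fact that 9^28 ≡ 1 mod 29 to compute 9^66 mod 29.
By Fermat: 9^{28} ≡ 1 mod 29. 66 = 2×28 + 10. So 9^{66} ≡ 9^{10} ≡ 25 mod 29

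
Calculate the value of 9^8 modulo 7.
Using Fermat: 9^{6} ≡ 1 mod 7. 8 ≡ 2 mod 6. So 9^{8} ≡ 9^{2} ≡ 4 mod 7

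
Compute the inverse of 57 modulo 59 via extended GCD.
Extended GCD: 57(29) + 59(-28) = 1. So 57^(-1) ≡ 29 (mod 59). Verify: 57 × 29 = 1653 ≡ 1 (mod 59)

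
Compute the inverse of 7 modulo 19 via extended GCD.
Extended GCD: 7(-8) + 19(3) = 1. So 7^(-1) ≡ -8 ≡ 11 (mod 19). Verify: 7 × 11 = 77 ≡ 1 (mod 19)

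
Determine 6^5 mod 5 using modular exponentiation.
Using Fermat: 6^{4} ≡ 1 mod 5. 5 ≡ 1 mod 4. So 6^{5} ≡ 6^{1} ≡ 1 mod 5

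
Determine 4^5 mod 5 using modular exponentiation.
Using Fermat: 4^{4} ≡ 1 (mod 5). 5 ≡ 1 (mod 4). So 4^{5} ≡ 4^{1} ≡ 4 (mod 5)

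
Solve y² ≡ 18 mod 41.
The square roots of 18 mod 41 are 10 and 31. Verify: 10² = 100 ≡ 18 mod 41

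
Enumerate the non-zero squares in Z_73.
Squares in Z_73*: {1, 2, 3, 4, 6, 8, 9, 12, 16, 18, 19, 23, 24, 25, 27, 32, 35, 36, 37, 38, 41, 46, 48, 49, 50, 54, 55, 57, 61, 64, 65, 67, 69, 70, 71, 72}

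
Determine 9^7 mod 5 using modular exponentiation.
Using Fermat: 9^{4} ≡ 1 (mod 5). 7 ≡ 3 (mod 4). So 9^{7} ≡ 9^{3} ≡ 4 (mod 5)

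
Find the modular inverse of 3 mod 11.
Since 11 is prime, by Fermat 3^(-1) ≡ 3^{9} ≡ 4 mod 11. Verify: 3 × 4 = 12 ≡ 1 mod 11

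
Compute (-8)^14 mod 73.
By repeated squaring mod 73: (-8)^{1}≡65, (-8)^{2}≡64, (-8)^{4}≡8, (-8)^{8}≡64. Then (-8)^{14} = (-8)^{8+4+2} ≡ 64 × 8 × 64 ≡ 64 mod 73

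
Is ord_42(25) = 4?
Powers of 25 mod 42: 25^1≡25, 25^2≡37, 25^3≡1. Already 25^3≡1, so the order is 3 < 4. No, the actual order is 3.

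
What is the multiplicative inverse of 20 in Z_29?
Since 29 is prime, by Fermat 20^(-1) ≡ 20^{27} ≡ 16 (mod 29). Verify: 20 × 16 = 320 ≡ 1 (mod 29)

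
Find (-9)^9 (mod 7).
Using Fermat: (-9)^{6} ≡ 1 (mod 7). 9 ≡ 3 (mod 6). So (-9)^{9} ≡ (-9)^{3} ≡ 6 (mod 7)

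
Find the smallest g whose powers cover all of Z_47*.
g = 5. For each prime q|46: 5^{23}≡46, 5^{2}≡25, none ≡ 1, so ord_47(5) = 46 and 5 is a primitive root.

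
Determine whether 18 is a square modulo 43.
By Euler's criterion: 18^{21} ≡ 42 mod 43. Since this equals -1 (≡ 42), 18 is not a QR.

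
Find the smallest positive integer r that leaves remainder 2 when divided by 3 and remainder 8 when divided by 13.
M = 3 × 13 = 39. M₁ = 13, y₁ ≡ 1 mod 3. M₂ = 3, y₂ ≡ 9 mod 13. r = 2×13×1 + 8×3×9 ≡ 8 mod 39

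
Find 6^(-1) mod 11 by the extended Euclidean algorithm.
Extended GCD: 6(2) + 11(-1) = 1. So 6^(-1) ≡ 2 mod 11. Verify: 6 × 2 = 12 ≡ 1 mod 11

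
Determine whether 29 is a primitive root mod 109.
29^{54} ≡ 1 mod 109 and 54 < 108, so ord_109(29) = 54 ≠ 108 and 29 is not a primitive root.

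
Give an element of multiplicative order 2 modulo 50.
49 has order 2 mod 50 since 49^{2} ≡ 1 (mod 50) and no smaller power works.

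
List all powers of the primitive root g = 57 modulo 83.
57^1, 57^2, ..., 57^{82} mod 83: [57, 12, 20, 61, 74, 68, 58, 69, 32, 81, 52, 59, 43, 44, 18, 30, 50, 28, 19, 4, 62, 48, 80, 78, 47, 23, 66, 27, 45, 75, 42, 70, 6, 10, 72, 37, 34, 29, 76, 16, 82, 26, 71, 63, 22, 9, 15, 25, 14, 51, 2, 31, 24, 40, 39, 65, 53, 33, 55, 64, 79, 21, 35, 3, 5, 36, 60, 17, 56, 38, 8, 41, 13, 77, 73, 11, 46, 49, 54, 7, 67, 1]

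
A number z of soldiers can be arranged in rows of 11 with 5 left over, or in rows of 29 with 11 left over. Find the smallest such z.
M = 11 × 29 = 319. M₁ = 29, y₁ ≡ 8 (mod 11). M₂ = 11, y₂ ≡ 8 (mod 29). z = 5×29×8 + 11×11×8 ≡ 214 (mod 319)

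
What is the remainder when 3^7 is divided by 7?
Using Fermat: 3^{6} ≡ 1 mod 7. 7 ≡ 1 mod 6. So 3^{7} ≡ 3^{1} ≡ 3 mod 7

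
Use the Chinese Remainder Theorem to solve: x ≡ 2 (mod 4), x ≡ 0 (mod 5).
M = 4 × 5 = 20. M₁ = 5, y₁ ≡ 1 (mod 4). M₂ = 4, y₂ ≡ 4 (mod 5). x = 2×5×1 + 0×4×4 ≡ 10 (mod 20)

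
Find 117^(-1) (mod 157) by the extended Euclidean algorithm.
Extended GCD: 117(51) + 157(-38) = 1. So 117^(-1) ≡ 51 (mod 157). Verify: 117 × 51 = 5967 ≡ 1 (mod 157)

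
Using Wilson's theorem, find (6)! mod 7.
By Wilson's theorem, (6)! ≡ -1 ≡ 6 mod 7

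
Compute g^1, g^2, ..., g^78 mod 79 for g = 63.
63^1, 63^2, ..., 63^{78} mod 79: [63, 19, 12, 45, 70, 65, 66, 50, 69, 2, 47, 38, 24, 11, 61, 51, 53, 21, 59, 4, 15, 76, 48, 22, 43, 23, 27, 42, 39, 8, 30, 73, 17, 44, 7, 46, 54, 5, 78, 16, 60, 67, 34, 9, 14, 13, 29, 10, 77, 32, 41, 55, 68, 18, 28, 26, 58, 20, 75, 64, 3, 31, 57, 36, 56, 52, 37, 40, 71, 49, 6, 62, 35, 72, 33, 25, 74, 1]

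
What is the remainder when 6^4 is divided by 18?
6^{4} = 1296 ≡ 0 mod 18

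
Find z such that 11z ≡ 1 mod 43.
Since 43 is prime, by Fermat 11^(-1) ≡ 11^{41} ≡ 4 mod 43. Verify: 11 × 4 = 44 ≡ 1 mod 43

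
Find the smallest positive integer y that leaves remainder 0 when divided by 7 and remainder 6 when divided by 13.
M = 7 × 13 = 91. M₁ = 13, y₁ ≡ 6 (mod 7). M₂ = 7, y₂ ≡ 2 (mod 13). y = 0×13×6 + 6×7×2 ≡ 84 (mod 91)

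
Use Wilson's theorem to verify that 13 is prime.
(12)! mod 13 = 12. Since this equals -1 mod 13, Wilson confirms 13 is prime.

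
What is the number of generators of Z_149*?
A prime p has φ(p-1) primitive roots; here φ(148) = 72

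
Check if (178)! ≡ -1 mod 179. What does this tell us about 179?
(178)! mod 179 = 178. Since this equals -1 mod 179, Wilson confirms 179 is prime.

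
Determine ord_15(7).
Powers of 7 mod 15: 7^1≡7, 7^2≡4, 7^3≡13, 7^4≡1. So the order of 7 is 4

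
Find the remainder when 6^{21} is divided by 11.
By Fermat: 6^{10} ≡ 1 (mod 11). 21 = 2×10 + 1. So 6^{21} ≡ 6^{1} ≡ 6 (mod 11)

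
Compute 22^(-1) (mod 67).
Since 67 is prime, by Fermat 22^(-1) ≡ 22^{65} ≡ 64 (mod 67). Verify: 22 × 64 = 1408 ≡ 1 (mod 67)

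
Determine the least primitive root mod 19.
g = 2. For each prime q|18: 2^{9}≡18, 2^{6}≡7, none ≡ 1, so ord_19(2) = 18 and 2 is a primitive root.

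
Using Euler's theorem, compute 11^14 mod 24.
By Euler: 11^{8} ≡ 1 mod 24 since gcd(11, 24) = 1. 14 = 1×8 + 6. So 11^{14} ≡ 11^{6} ≡ 1 mod 24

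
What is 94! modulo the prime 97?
(96)! = (94)! × (95) × (96) ≡ -1 mod 97. So (94)! ≡ -1 × [(96)(95)]^(-1) ≡ 48 mod 97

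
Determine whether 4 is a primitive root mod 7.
4^{3} ≡ 1 (mod 7) and 3 < 6, so ord_7(4) = 3 ≠ 6 and 4 is not a primitive root.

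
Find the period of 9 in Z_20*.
Powers of 9 mod 20: 9^1≡9, 9^2≡1. So the order of 9 is 2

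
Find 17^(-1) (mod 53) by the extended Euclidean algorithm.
Extended GCD: 17(25) + 53(-8) = 1. So 17^(-1) ≡ 25 (mod 53). Verify: 17 × 25 = 425 ≡ 1 (mod 53)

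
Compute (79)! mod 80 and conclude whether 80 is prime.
(79)! mod 80 = 0. Since 0 ≢ -1 (mod 80), 80 is not prime.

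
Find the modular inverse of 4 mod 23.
Since 23 is prime, by Fermat 4^(-1) ≡ 4^{21} ≡ 6 mod 23. Verify: 4 × 6 = 24 ≡ 1 mod 23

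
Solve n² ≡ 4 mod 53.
The square roots of 4 mod 53 are 51 and 2. Verify: 51² = 2601 ≡ 4 mod 53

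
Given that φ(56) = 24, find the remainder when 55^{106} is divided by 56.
By Euler: 55^{24} ≡ 1 mod 56 since gcd(55, 56) = 1. 106 = 4×24 + 10. So 55^{106} ≡ 55^{10} ≡ 1 mod 56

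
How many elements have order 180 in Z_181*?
Number of primitive roots mod 181 = φ(p-1) = φ(180) = 48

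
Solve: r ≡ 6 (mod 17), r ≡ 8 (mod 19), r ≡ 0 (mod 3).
M = 17 × 19 × 3 = 969. M₁ = 57, y₁ ≡ 3 (mod 17). M₂ = 51, y₂ ≡ 3 (mod 19). M₃ = 323, y₃ ≡ 2 (mod 3). r = 6×57×3 + 8×51×3 + 0×323×2 ≡ 312 (mod 969)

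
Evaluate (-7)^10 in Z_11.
Using Fermat: (-7)^{10} ≡ 1 mod 11. 10 ≡ 0 mod 10. So (-7)^{10} ≡ (-7)^{0} ≡ 1 mod 11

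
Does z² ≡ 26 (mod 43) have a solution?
By Euler's criterion: 26^{21} ≡ 42 (mod 43). Since this equals -1 (≡ 42), 26 is not a QR.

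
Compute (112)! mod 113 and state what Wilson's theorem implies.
(112)! mod 113 = 112. Since this equals -1 mod 113, Wilson confirms 113 is prime.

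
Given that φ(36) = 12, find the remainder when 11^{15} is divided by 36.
By Euler: 11^{12} ≡ 1 (mod 36) since gcd(11, 36) = 1. 15 = 1×12 + 3. So 11^{15} ≡ 11^{3} ≡ 35 (mod 36)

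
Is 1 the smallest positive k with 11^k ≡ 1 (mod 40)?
Powers of 11 mod 40: 11^1≡11, 11^2≡1. 11^1≡11≢1, so ord ≠ 1. No, the actual order is 2.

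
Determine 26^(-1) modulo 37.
Since 37 is prime, by Fermat 26^(-1) ≡ 26^{35} ≡ 10 (mod 37). Verify: 26 × 10 = 260 ≡ 1 (mod 37)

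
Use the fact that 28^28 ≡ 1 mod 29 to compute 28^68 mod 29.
By Fermat: 28^{28} ≡ 1 mod 29. 68 = 2×28 + 12. So 28^{68} ≡ 28^{12} ≡ 1 mod 29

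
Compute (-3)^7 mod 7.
Using Fermat: (-3)^{6} ≡ 1 mod 7. 7 ≡ 1 mod 6. So (-3)^{7} ≡ (-3)^{1} ≡ 4 mod 7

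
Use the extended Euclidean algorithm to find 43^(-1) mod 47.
Extended GCD: 43(-12) + 47(11) = 1. So 43^(-1) ≡ -12 ≡ 35 mod 47. Verify: 43 × 35 = 1505 ≡ 1 mod 47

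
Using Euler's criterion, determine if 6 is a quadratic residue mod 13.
By Euler's criterion: 6^{6} ≡ 12 (mod 13). Since this equals -1 (≡ 12), 6 is not a QR.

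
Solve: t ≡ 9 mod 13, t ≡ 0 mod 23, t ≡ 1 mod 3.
M = 13 × 23 × 3 = 897. M₁ = 69, y₁ ≡ 10 mod 13. M₂ = 39, y₂ ≡ 13 mod 23. M₃ = 299, y₃ ≡ 2 mod 3. t = 9×69×10 + 0×39×13 + 1×299×2 ≡ 529 mod 897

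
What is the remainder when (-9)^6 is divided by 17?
By repeated squaring (mod 17): (-9)^{1}≡8, (-9)^{2}≡13, (-9)^{4}≡16. Then (-9)^{6} = (-9)^{4+2} ≡ 16 × 13 ≡ 4 (mod 17)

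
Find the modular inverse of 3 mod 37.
Since 37 is prime, by Fermat 3^(-1) ≡ 3^{35} ≡ 25 (mod 37). Verify: 3 × 25 = 75 ≡ 1 (mod 37)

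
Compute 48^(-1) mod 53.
Since 53 is prime, by Fermat 48^(-1) ≡ 48^{51} ≡ 21 mod 53. Verify: 48 × 21 = 1008 ≡ 1 mod 53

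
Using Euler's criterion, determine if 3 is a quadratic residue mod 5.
By Euler's criterion: 3^{2} ≡ 4 (mod 5). Since this equals -1 (≡ 4), 3 is not a QR.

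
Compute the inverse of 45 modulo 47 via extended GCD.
Extended GCD: 45(23) + 47(-22) = 1. So 45^(-1) ≡ 23 (mod 47). Verify: 45 × 23 = 1035 ≡ 1 (mod 47)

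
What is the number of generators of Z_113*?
There are φ(113-1) = φ(112) = 48 primitive roots modulo 113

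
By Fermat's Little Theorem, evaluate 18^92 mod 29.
By Fermat: 18^{28} ≡ 1 mod 29. 92 = 3×28 + 8. So 18^{92} ≡ 18^{8} ≡ 16 mod 29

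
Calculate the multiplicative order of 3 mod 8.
Powers of 3 mod 8: 3^1≡3, 3^2≡1. Order = 2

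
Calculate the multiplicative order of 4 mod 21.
Powers of 4 mod 21: 4^1≡4, 4^2≡16, 4^3≡1. So the order of 4 is 3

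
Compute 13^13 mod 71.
By repeated squaring mod 71: 13^{1}≡13, 13^{2}≡27, 13^{4}≡19, 13^{8}≡6. Then 13^{13} = 13^{8+4+1} ≡ 6 × 19 × 13 ≡ 62 mod 71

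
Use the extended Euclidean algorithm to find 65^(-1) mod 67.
Extended GCD: 65(33) + 67(-32) = 1. So 65^(-1) ≡ 33 mod 67. Verify: 65 × 33 = 2145 ≡ 1 mod 67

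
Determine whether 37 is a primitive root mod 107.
37^{53} ≡ 1 (mod 107) and 53 < 106, so ord_107(37) = 53 ≠ 106 and 37 is not a primitive root.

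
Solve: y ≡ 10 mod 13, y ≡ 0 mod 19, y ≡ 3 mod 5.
M = 13 × 19 × 5 = 1235. M₁ = 95, y₁ ≡ 10 mod 13. M₂ = 65, y₂ ≡ 12 mod 19. M₃ = 247, y₃ ≡ 3 mod 5. y = 10×95×10 + 0×65×12 + 3×247×3 ≡ 608 mod 1235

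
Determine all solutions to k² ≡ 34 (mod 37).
The square roots of 34 mod 37 are 16 and 21. Verify: 16² = 256 ≡ 34 (mod 37)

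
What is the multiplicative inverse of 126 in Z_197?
Since 197 is prime, by Fermat 126^(-1) ≡ 126^{195} ≡ 86 (mod 197). Verify: 126 × 86 = 10836 ≡ 1 (mod 197)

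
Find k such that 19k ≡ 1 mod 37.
Since 37 is prime, by Fermat 19^(-1) ≡ 19^{35} ≡ 2 mod 37. Verify: 19 × 2 = 38 ≡ 1 mod 37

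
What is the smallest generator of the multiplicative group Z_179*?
g = 2. Powers: [2, 4, 8, 16, 32, 64, 128, 77, 154, ...] generates all 178 non-zero residues.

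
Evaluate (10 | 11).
(10/11) = 10^{5} mod 11 = -1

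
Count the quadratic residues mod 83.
Exactly half the non-zero residues mod a prime are QRs: (83-1)/2 = 41.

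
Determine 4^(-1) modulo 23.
Since 23 is prime, by Fermat 4^(-1) ≡ 4^{21} ≡ 6 (mod 23). Verify: 4 × 6 = 24 ≡ 1 (mod 23)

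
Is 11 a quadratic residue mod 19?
By Euler's criterion: 11^{9} ≡ 1 mod 19. Since this equals 1, 11 is a QR.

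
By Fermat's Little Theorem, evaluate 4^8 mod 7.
By Fermat: 4^{6} ≡ 1 (mod 7). So 4^{8} = 4^{6} · 4^{2} ≡ 4^{2} ≡ 2 (mod 7)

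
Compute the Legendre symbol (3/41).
(3/41) = 3^{20} mod 41 = -1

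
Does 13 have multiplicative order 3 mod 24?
Powers of 13 mod 24: 13^1≡13, 13^2≡1. Already 13^2≡1, so the order is 2 < 3. No, the actual order is 2.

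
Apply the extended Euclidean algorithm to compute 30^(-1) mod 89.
Extended GCD: 30(3) + 89(-1) = 1. So 30^(-1) ≡ 3 mod 89. Verify: 30 × 3 = 90 ≡ 1 mod 89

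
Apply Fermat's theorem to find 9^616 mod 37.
By Fermat: 9^{36} ≡ 1 mod 37. 616 ≡ 4 mod 36. So 9^{616} ≡ 9^{4} ≡ 12 mod 37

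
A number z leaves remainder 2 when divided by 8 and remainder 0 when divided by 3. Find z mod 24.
M = 8 × 3 = 24. M₁ = 3, y₁ ≡ 3 mod 8. M₂ = 8, y₂ ≡ 2 mod 3. z = 2×3×3 + 0×8×2 ≡ 18 mod 24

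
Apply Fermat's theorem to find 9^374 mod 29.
By Fermat: 9^{28} ≡ 1 mod 29. 374 ≡ 10 mod 28. So 9^{374} ≡ 9^{10} ≡ 25 mod 29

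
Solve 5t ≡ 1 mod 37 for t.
Since 37 is prime, by Fermat 5^(-1) ≡ 5^{35} ≡ 15 mod 37. Verify: 5 × 15 = 75 ≡ 1 mod 37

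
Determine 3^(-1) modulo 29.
Since 29 is prime, by Fermat 3^(-1) ≡ 3^{27} ≡ 10 mod 29. Verify: 3 × 10 = 30 ≡ 1 mod 29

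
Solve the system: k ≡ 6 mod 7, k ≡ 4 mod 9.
M = 7 × 9 = 63. M₁ = 9, y₁ ≡ 4 mod 7. M₂ = 7, y₂ ≡ 4 mod 9. k = 6×9×4 + 4×7×4 ≡ 13 mod 63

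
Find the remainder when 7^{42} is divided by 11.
By Fermat: 7^{10} ≡ 1 (mod 11). 42 = 4×10 + 2. So 7^{42} ≡ 7^{2} ≡ 5 (mod 11)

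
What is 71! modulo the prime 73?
(72)! = (71)! × (72) ≡ -1 (mod 73). So (71)! ≡ -1 × (72)^(-1) ≡ (-1)×(-1) = 1 (mod 73)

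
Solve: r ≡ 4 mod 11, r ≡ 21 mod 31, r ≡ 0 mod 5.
M = 11 × 31 × 5 = 1705. M₁ = 155, y₁ ≡ 1 mod 11. M₂ = 55, y₂ ≡ 22 mod 31. M₃ = 341, y₃ ≡ 1 mod 5. r = 4×155×1 + 21×55×22 + 0×341×1 ≡ 455 mod 1705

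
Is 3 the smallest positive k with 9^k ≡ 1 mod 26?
Powers of 9 mod 26: 9^1≡9, 9^2≡3, 9^3≡1. First k with 9^k≡1 is k=3. Yes, ord_26(9) = 3.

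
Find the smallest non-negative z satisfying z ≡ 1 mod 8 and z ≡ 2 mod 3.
M = 8 × 3 = 24. M₁ = 3, y₁ ≡ 3 mod 8. M₂ = 8, y₂ ≡ 2 mod 3. z = 1×3×3 + 2×8×2 ≡ 17 mod 24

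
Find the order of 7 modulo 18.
Powers of 7 mod 18: 7^1≡7, 7^2≡13, 7^3≡1. Order = 3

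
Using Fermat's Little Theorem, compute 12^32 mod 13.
By Fermat: 12^{12} ≡ 1 mod 13. 32 = 2×12 + 8. So 12^{32} ≡ 12^{8} ≡ 1 mod 13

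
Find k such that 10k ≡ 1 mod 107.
Since 107 is prime, by Fermat 10^(-1) ≡ 10^{105} ≡ 75 mod 107. Verify: 10 × 75 = 750 ≡ 1 mod 107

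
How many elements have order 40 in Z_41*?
A prime p has φ(p-1) primitive roots; here φ(40) = 16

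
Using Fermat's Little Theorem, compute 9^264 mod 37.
By Fermat: 9^{36} ≡ 1 (mod 37). 264 ≡ 12 (mod 36). So 9^{264} ≡ 9^{12} ≡ 26 (mod 37)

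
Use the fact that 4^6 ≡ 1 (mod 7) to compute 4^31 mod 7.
By Fermat: 4^{6} ≡ 1 (mod 7). 31 = 5×6 + 1. So 4^{31} ≡ 4^{1} ≡ 4 (mod 7)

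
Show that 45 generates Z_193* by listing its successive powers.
45^1, 45^2, ..., 45^{192} mod 193: [45, 95, 29, 147, 53, 69, 17, 186, 71, 107, 183, 129, 15, 96, 74, 49, 82, 23, 70, 62, 88, 100, 61, 43, 5, 32, 89, 145, 156, 72, 152, 85, 158, 162, 149, 143, 66, 75, 94, 177, 52, 24, 115, 157, 117, 54, 114, 112, 22, 25, 160, 59, 146, 8, 167, 181, 39, 18, 38, 166, 136, 137, 182, 84, 113, 67, 120, 189, 13, 6, 77, 184, 174, 110, 125, 28, 102, 151, 40, 63, 133, 2, 90, 190, 58, 101, 106, 138, 34, 179, 142, 21, 173, 65, 30, 192, 148, 98, 164, 46, 140, 124, 176, 7, 122, 86, 10, 64, 178, 97, 119, 144, 111, 170, 123, 131, 105, 93, 132, 150, 188, 161, 104, 48, 37, 121, 41, 108, 35, 31, 44, 50, 127, 118, 99, 16, 141, 169, 78, 36, 76, 139, 79, 81, 171, 168, 33, 134, 47, 185, 26, 12, 154, 175, 155, 27, 57, 56, 11, 109, 80, 126, 73, 4, 180, 187, 116, 9, 19, 83, 68, 165, 91, 42, 153, 130, 60, 191, 103, 3, 135, 92, 87, 55, 159, 14, 51, 172, 20, 128, 163, 1]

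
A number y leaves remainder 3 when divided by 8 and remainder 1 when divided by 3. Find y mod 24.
M = 8 × 3 = 24. M₁ = 3, y₁ ≡ 3 mod 8. M₂ = 8, y₂ ≡ 2 mod 3. y = 3×3×3 + 1×8×2 ≡ 19 mod 24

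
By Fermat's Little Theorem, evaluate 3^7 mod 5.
By Fermat: 3^{4} ≡ 1 mod 5. So 3^{7} = 3^{4} · 3^{3} ≡ 3^{3} ≡ 2 mod 5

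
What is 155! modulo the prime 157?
(156)! = (155)! × (156) ≡ -1 mod 157. So (155)! ≡ -1 × (156)^(-1) ≡ (-1)×(-1) = 1 mod 157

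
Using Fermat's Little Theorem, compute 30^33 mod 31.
By Fermat: 30^{30} ≡ 1 (mod 31). So 30^{33} = 30^{30} · 30^{3} ≡ 30^{3} ≡ 30 (mod 31)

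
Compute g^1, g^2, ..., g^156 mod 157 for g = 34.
34^1, 34^2, ..., 34^{156} mod 157: [34, 57, 54, 109, 95, 90, 77, 106, 150, 76, 72, 93, 22, 120, 155, 89, 43, 49, 96, 124, 134, 3, 102, 14, 5, 13, 128, 113, 74, 4, 136, 71, 59, 122, 66, 46, 151, 110, 129, 147, 131, 58, 88, 9, 149, 42, 15, 39, 70, 25, 65, 12, 94, 56, 20, 52, 41, 138, 139, 16, 73, 127, 79, 17, 107, 27, 133, 126, 45, 117, 53, 75, 38, 36, 125, 11, 60, 156, 123, 100, 103, 48, 62, 67, 80, 51, 7, 81, 85, 64, 135, 37, 2, 68, 114, 108, 61, 33, 23, 154, 55, 143, 152, 144, 29, 44, 83, 153, 21, 86, 98, 35, 91, 111, 6, 47, 28, 10, 26, 99, 69, 148, 8, 115, 142, 118, 87, 132, 92, 145, 63, 101, 137, 105, 116, 19, 18, 141, 84, 30, 78, 140, 50, 130, 24, 31, 112, 40, 104, 82, 119, 121, 32, 146, 97, 1]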